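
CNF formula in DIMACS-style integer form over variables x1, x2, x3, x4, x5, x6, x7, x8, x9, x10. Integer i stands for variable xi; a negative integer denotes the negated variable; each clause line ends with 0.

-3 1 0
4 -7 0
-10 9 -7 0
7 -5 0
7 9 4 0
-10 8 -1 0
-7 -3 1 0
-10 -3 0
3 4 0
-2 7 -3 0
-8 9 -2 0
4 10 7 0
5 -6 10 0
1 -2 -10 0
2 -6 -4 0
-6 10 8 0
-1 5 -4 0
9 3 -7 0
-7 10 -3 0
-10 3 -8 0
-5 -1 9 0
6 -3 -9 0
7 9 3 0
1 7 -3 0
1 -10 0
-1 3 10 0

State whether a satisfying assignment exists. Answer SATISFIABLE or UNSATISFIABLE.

Try x1 = False.
  then x3 is forced to False.
  then x4 is forced to True.
  then x10 is forced to False.
Try x2 = True.
The remaining clauses are satisfied by x5 = False, x6 = False, x7 = False, x8 = True, x9 = True.
Every clause has at least one true literal under this assignment.
So x1=F, x2=T, x3=F, x4=T, x5=F, x6=F, x7=F, x8=T, x9=T, x10=F is a satisfying assignment.

SATISFIABLE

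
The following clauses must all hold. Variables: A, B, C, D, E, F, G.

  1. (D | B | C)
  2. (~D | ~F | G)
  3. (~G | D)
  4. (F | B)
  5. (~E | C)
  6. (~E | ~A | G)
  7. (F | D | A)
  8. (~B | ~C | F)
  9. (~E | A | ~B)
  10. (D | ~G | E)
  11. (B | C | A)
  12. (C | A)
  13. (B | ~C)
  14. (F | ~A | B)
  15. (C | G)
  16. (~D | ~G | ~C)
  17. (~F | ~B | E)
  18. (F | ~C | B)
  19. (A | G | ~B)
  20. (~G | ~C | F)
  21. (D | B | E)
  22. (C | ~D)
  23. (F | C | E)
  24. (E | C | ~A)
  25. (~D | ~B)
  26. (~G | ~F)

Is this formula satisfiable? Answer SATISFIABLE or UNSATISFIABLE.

UNSATISFIABLE

C = True:
  propagation gives B=True, F=True, E=True, A=True; an empty clause results — contradiction.
C = False:
  propagation gives E=False, A=True; an empty clause results — contradiction.
Every branch closes, so no satisfying assignment exists.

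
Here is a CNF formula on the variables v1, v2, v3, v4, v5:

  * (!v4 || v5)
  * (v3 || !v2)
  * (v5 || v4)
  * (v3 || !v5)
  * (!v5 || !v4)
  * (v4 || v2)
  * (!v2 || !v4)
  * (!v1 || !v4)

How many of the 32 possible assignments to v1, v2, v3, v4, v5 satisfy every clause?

2

Satisfying assignments:
  v1=F v2=T v3=T v4=F v5=T
  v1=T v2=T v3=T v4=F v5=T
That's 2 in total.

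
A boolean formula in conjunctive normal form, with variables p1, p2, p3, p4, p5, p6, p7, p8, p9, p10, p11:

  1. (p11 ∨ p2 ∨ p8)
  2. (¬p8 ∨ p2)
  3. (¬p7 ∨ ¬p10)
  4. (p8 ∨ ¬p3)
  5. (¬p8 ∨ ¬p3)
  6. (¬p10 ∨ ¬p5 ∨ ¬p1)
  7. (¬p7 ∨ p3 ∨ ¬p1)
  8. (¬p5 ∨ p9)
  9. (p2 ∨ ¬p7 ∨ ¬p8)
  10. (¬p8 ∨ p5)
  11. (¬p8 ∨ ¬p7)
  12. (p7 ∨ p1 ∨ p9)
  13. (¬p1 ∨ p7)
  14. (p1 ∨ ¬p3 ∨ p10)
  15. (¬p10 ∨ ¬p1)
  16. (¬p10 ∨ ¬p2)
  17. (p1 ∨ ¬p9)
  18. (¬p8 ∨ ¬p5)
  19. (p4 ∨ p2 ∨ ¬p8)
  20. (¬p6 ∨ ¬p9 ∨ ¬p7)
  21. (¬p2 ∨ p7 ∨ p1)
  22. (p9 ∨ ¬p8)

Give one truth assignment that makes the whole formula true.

Branch on p1: take p1 = False.
  then p9 is forced to False.
  then p5 is forced to False.
  then p8 is forced to False.
  then p3 is forced to False.
  then p7 is forced to True.
  then p10 is forced to False.
The remaining clauses are satisfied by p2 = True, p4 = False, p6 = True, p11 = False.

p1=0, p2=1, p3=0, p4=0, p5=0, p6=1, p7=1, p8=0, p9=0, p10=0, p11=0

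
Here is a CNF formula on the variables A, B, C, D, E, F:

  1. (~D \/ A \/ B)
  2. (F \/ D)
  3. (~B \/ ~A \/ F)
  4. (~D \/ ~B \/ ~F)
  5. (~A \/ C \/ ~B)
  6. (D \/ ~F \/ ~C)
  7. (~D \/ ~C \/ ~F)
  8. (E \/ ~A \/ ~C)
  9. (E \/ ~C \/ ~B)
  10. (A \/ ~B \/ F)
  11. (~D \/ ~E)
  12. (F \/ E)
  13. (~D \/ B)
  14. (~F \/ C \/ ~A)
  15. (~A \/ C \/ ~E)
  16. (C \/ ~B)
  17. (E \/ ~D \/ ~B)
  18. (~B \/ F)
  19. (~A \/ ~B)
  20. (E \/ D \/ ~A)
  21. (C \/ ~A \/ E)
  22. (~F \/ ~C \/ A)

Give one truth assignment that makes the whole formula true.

Try A = False.
For the remaining variables, B = False, C = False, D = False, E = False, F = True works.
Every clause has at least one true literal under this assignment.

A=F, B=F, C=F, D=F, E=F, F=T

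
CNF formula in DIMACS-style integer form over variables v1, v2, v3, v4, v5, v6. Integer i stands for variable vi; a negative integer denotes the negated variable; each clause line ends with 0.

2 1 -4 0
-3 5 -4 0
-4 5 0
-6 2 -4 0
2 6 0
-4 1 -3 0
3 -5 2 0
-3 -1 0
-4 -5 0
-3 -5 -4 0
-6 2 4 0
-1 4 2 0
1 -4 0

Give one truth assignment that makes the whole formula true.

Pure literal: v2 appears only positively; assign v2 = True.
Set v1 = True and propagate.
  then v3 is forced to False.
Branch on v4: take v4 = False.
v5, v6 are now unconstrained; take v5 = False, v6 = False.

v1=True, v2=True, v3=False, v4=False, v5=False, v6=False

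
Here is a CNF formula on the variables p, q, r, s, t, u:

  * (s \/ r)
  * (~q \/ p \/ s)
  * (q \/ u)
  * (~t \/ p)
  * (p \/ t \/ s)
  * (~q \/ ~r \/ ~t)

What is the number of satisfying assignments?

Split on p, then q.
  p=1, q=1: u free; 4 ways for (r,s,t) × 2^1 = 8.
  p=1, q=0: t free; 3 ways for (r,s,u) × 2^1 = 6.
  p=0, q=1: remaining (r,s,t,u) ∈ {(0,1,0,0); (0,1,0,1); (1,1,0,0); (1,1,0,1)} — 4.
  p=0, q=0: remaining (r,s,t,u) ∈ {(0,1,0,1); (1,1,0,1)} — 2.
Total: 8 + 6 + 4 + 2 = 20.

20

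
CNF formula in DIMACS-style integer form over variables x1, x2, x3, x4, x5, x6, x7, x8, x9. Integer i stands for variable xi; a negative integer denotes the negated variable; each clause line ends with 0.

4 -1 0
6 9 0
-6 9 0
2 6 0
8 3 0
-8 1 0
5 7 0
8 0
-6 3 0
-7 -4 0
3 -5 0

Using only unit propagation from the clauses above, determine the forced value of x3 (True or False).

(x8) is a unit clause: x8 = True.
In (!x8 || x1), !x8 is now false; x1 must hold, so x1 = True.
In (!x1 || x4), !x1 is now false; x4 must hold, so x4 = True.
From (!x4 || !x7) and x4 = True: x7 = False.
In (x5 || x7), x7 is now false; x5 must hold, so x5 = True.
(x3 || !x5): since x5 = True, the clause reduces to (x3). x3 = True.

True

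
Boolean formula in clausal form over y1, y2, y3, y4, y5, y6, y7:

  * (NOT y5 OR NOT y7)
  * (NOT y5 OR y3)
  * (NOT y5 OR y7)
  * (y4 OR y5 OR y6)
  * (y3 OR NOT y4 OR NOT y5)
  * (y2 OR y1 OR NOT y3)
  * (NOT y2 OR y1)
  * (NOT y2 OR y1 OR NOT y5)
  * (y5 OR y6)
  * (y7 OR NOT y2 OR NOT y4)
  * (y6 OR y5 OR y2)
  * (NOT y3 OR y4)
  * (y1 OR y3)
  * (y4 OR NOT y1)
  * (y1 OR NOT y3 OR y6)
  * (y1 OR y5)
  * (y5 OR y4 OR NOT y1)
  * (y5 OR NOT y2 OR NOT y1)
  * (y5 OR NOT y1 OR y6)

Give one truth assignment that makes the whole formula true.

y1 = 1  y2 = 0  y3 = 1  y4 = 1  y5 = 0  y6 = 1  y7 = 0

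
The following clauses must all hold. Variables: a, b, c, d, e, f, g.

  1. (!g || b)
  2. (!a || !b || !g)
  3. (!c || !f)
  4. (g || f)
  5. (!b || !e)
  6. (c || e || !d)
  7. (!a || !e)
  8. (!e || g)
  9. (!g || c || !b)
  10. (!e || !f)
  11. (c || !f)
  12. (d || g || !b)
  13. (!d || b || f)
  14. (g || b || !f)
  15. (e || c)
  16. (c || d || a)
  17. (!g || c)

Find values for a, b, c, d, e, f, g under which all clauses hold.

a=F  b=T  c=T  d=T  e=F  f=F  g=T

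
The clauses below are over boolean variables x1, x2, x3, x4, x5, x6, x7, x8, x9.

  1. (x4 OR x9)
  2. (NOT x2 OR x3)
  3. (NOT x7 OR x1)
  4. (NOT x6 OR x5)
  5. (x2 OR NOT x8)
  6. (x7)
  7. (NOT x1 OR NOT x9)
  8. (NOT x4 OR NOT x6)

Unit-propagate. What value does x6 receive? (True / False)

False

(x7) is a unit clause: x7 = True.
(x1 OR NOT x7) with x7 = True leaves only x1, so x1 = True.
From (NOT x1 OR NOT x9) and x1 = True: x9 = False.
(x9 OR x4): since x9 = False, the clause reduces to (x4). x4 = True.
From (NOT x6 OR NOT x4) and x4 = True: x6 = False.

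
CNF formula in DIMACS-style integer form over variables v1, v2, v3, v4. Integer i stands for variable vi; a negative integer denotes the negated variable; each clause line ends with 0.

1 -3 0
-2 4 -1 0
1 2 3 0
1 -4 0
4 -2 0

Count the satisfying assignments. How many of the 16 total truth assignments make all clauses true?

The models are:
  v1=T v2=F v3=F v4=F
  v1=T v2=F v3=F v4=T
  v1=T v2=F v3=T v4=F
  v1=T v2=F v3=T v4=T
  v1=T v2=T v3=F v4=T
  v1=T v2=T v3=T v4=T
That's 6 in total.

6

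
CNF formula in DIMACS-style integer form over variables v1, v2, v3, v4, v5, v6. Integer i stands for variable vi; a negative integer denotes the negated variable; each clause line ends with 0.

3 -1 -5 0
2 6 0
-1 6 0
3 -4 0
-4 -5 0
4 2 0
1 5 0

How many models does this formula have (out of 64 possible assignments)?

9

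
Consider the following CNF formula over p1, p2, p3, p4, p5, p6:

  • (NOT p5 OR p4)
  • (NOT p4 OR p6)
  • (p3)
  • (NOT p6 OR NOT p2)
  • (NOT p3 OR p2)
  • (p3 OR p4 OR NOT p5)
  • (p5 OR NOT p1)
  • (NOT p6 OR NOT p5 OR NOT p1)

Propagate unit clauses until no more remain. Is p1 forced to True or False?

False

(p3) stands alone — p3 = True.
From (p2 OR NOT p3) and p3 = True: p2 = True.
In (NOT p6 OR NOT p2), NOT p2 is now false; NOT p6 must hold, so p6 = False.
In (NOT p4 OR p6), p6 is now false; NOT p4 must hold, so p4 = False.
In (p4 OR NOT p5), p4 is now false; NOT p5 must hold, so p5 = False.
In (p5 OR NOT p1), p5 is now false; NOT p1 must hold, so p1 = False.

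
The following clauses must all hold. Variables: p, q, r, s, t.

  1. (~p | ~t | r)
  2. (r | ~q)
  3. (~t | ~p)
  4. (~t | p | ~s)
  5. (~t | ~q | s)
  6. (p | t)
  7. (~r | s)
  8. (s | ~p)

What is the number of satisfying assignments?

Satisfying assignments:
  p=F q=F r=F s=F t=T
  p=T q=F r=F s=T t=F
  p=T q=F r=T s=T t=F
  p=T q=T r=T s=T t=F
Count: 4.

4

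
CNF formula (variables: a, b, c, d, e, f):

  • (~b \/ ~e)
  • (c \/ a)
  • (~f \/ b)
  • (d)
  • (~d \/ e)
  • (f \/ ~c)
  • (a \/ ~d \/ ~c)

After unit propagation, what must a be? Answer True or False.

(d) is a unit clause: d = True.
From (~d \/ e) and d = True: e = True.
From (~e \/ ~b) and e = True: b = False.
(~f \/ b): since b = False, the clause reduces to (~f). f = False.
From (f \/ ~c) and f = False: c = False.
(a \/ c): since c = False, the clause reduces to (a). a = True.

True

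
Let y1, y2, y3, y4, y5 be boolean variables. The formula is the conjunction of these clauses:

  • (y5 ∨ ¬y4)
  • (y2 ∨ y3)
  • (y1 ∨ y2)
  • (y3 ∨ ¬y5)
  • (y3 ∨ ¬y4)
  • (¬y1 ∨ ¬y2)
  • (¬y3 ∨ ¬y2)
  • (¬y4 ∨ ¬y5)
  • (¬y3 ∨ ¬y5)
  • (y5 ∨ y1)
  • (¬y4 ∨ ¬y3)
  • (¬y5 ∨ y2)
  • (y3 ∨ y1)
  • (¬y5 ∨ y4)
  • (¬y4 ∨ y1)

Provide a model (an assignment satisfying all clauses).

y1=T  y2=F  y3=T  y4=F  y5=F

Branch on y1: take y1 = True.
  then y2 is forced to False.
  then y3 is forced to True.
  then y5 is forced to False.
  then y4 is forced to False.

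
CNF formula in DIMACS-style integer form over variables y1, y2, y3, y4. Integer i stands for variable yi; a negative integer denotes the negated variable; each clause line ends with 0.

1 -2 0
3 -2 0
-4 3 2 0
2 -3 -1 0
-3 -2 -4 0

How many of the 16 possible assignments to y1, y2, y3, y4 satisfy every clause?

Satisfying assignments:
  y1=F y2=F y3=F y4=F
  y1=F y2=F y3=T y4=F
  y1=F y2=F y3=T y4=T
  y1=T y2=F y3=F y4=F
  y1=T y2=T y3=T y4=F
Count: 5.

5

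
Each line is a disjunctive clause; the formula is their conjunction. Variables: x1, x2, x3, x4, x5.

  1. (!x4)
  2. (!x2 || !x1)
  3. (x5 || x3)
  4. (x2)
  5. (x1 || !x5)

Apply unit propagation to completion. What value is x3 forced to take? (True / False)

True

Unit clause (!x4) sets x4 = False.
Unit clause (x2) sets x2 = True.
In (!x1 || !x2), !x2 is now false; !x1 must hold, so x1 = False.
(x1 || !x5) with x1 = False leaves only !x5, so x5 = False.
(x5 || x3): since x5 = False, the clause reduces to (x3). x3 = True.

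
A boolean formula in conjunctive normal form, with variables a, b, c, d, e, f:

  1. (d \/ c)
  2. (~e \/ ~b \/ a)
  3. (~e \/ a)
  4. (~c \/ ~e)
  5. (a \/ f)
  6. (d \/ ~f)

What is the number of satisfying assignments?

18

Split on a, then e.
  a=1, e=1: remaining (b,c,d,f) ∈ {(0,0,1,0); (0,0,1,1); (1,0,1,0); (1,0,1,1)} — 4.
  a=1, e=0: b free; 5 ways for (c,d,f) × 2^1 = 10.
  a=0, e=1: a clause becomes empty — 0.
  a=0, e=0: remaining (b,c,d,f) ∈ {(0,0,1,1); (0,1,1,1); (1,0,1,1); (1,1,1,1)} — 4.
Total: 4 + 10 + 0 + 4 = 18.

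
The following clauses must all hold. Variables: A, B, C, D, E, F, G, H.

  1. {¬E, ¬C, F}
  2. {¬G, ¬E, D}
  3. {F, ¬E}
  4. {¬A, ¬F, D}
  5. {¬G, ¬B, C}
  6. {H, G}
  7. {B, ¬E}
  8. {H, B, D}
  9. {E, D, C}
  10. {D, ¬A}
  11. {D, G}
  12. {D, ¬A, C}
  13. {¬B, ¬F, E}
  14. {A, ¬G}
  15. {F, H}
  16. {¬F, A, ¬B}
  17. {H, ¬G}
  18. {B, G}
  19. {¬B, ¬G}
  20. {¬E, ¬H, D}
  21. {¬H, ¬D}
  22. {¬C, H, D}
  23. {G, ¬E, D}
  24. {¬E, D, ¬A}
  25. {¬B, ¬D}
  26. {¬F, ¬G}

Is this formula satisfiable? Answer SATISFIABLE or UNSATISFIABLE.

D = True:
  propagation gives H=False, G=True; an empty clause results — contradiction.
D = False:
  propagation gives A=False, G=True; an empty clause results — contradiction.
Every branch closes, so no satisfying assignment exists.

UNSATISFIABLE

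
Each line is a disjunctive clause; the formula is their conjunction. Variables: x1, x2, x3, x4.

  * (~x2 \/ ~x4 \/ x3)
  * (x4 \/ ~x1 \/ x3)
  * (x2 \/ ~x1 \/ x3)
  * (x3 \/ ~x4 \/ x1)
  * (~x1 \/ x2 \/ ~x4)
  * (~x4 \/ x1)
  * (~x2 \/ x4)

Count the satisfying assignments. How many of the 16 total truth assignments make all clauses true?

Satisfying assignments:
  x1=0 x2=0 x3=0 x4=0
  x1=0 x2=0 x3=1 x4=0
  x1=1 x2=0 x3=1 x4=0
  x1=1 x2=1 x3=1 x4=1
Count: 4.

4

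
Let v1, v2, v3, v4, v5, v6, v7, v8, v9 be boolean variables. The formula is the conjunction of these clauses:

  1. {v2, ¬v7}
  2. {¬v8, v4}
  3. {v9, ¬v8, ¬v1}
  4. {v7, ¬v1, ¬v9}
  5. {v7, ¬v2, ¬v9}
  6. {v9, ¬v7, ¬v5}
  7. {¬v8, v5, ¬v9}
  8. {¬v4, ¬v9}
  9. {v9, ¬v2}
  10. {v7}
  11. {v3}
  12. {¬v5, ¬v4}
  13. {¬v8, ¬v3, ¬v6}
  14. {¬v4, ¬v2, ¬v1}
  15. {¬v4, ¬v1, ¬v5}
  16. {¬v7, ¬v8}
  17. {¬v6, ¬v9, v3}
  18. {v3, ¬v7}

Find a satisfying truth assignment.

v1 = True, v2 = True, v3 = True, v4 = False, v5 = False, v6 = True, v7 = True, v8 = False, v9 = True

The clause (v7) is unit: v7 must be True.
(v2) is a unit clause, so v2 = True.
The clause (v9) is unit: v9 must be True.
Unit propagation: (¬v4) forces v4 = False.
Unit propagation: (¬v8) forces v8 = False.
Unit propagation: (v3) forces v3 = True.
v1, v5, v6 are now unconstrained; take v1 = True, v5 = False, v6 = True.
Check each clause:
  1. {v2, ¬v7} — v2 is true.
  2. {v4, ¬v8} — ¬v8 is true.
  3. {v9, ¬v1, ¬v8} — ¬v8 is true.
  4. {¬v9, ¬v1, v7} — v7 is true.
  5. {¬v2, v7, ¬v9} — v7 is true.
  6. {¬v5, v9, ¬v7} — v9 is true.
  7. {v5, ¬v9, ¬v8} — ¬v8 is true.
  8. {¬v9, ¬v4} — ¬v4 is true.
  9. {v9, ¬v2} — v9 is true.
  10. {v7} — v7 is true.
  11. {v3} — v3 is true.
  12. {¬v4, ¬v5} — ¬v5 is true.
  13. {¬v3, ¬v8, ¬v6} — ¬v8 is true.
  14. {¬v1, ¬v4, ¬v2} — ¬v4 is true.
  15. {¬v4, ¬v1, ¬v5} — ¬v5 is true.
  16. {¬v7, ¬v8} — ¬v8 is true.
  17. {¬v9, ¬v6, v3} — v3 is true.
  18. {v3, ¬v7} — v3 is true.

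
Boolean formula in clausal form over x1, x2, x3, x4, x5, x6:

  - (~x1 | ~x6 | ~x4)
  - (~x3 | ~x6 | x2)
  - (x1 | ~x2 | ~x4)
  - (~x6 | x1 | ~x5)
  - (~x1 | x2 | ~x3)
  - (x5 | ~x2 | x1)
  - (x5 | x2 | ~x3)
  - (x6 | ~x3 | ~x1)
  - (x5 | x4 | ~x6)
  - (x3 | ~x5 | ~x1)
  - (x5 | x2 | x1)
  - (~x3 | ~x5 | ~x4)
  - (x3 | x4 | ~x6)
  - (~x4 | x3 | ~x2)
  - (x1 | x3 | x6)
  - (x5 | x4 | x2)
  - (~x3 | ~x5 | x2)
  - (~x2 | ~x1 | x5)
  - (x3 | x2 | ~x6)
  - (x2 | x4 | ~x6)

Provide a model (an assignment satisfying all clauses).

x1 = T  x2 = T  x3 = T  x4 = F  x5 = T  x6 = T

Try x1 = True.
Set x2 = True and propagate.
  then x5 is forced to True.
  then x3 is forced to True.
  then x6 is forced to True.
  then x4 is forced to False.
Check each clause:
  1. (~x6 | ~x1 | ~x4) — ~x4 is true.
  2. (x2 | ~x6 | ~x3) — x2 is true.
  3. (x1 | ~x4 | ~x2) — x1 is true.
  4. (~x5 | x1 | ~x6) — x1 is true.
  5. (x2 | ~x1 | ~x3) — x2 is true.
  6. (x5 | ~x2 | x1) — x1 is true.
  7. (x2 | ~x3 | x5) — x2 is true.
  8. (~x1 | x6 | ~x3) — x6 is true.
  9. (~x6 | x4 | x5) — x5 is true.
  10. (x3 | ~x1 | ~x5) — x3 is true.
  11. (x5 | x2 | x1) — x1 is true.
  12. (~x3 | ~x5 | ~x4) — ~x4 is true.
  13. (x4 | x3 | ~x6) — x3 is true.
  14. (~x2 | ~x4 | x3) — x3 is true.
  15. (x1 | x6 | x3) — x1 is true.
  16. (x4 | x2 | x5) — x2 is true.
  17. (~x5 | ~x3 | x2) — x2 is true.
  18. (x5 | ~x1 | ~x2) — x5 is true.
  19. (x2 | ~x6 | x3) — x2 is true.
  20. (x2 | ~x6 | x4) — x2 is true.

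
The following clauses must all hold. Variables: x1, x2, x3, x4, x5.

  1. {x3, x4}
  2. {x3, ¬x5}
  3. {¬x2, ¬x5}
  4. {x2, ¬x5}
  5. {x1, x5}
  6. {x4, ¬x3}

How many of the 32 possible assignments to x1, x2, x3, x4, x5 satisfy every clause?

4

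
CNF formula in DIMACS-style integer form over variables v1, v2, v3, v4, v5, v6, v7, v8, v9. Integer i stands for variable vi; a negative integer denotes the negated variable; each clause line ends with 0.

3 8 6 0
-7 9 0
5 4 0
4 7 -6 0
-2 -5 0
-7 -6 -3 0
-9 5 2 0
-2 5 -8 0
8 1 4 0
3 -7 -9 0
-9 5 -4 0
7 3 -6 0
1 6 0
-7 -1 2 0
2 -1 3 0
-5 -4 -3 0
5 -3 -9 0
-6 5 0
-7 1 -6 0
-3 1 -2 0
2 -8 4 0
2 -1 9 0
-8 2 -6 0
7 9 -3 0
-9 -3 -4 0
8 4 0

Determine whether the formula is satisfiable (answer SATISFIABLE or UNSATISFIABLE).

v3 = True:
  v2 = True:
    propagation gives v5=False, v4=True, v8=False, v9=False; an empty clause results — contradiction.
  v2 = False:
    v4 = True:
      propagation gives v5=False, v9=False, v7=False; contradiction.
    v4 = False:
      propagation gives v5=True, v8=False; contradiction.
v3 = False:
  v2 = True:
    propagation gives v5=False, v4=True, v8=False, v6=True; an empty clause results — contradiction.
  v2 = False:
    propagation gives v1=False, v6=True, v7=True; an empty clause results — contradiction.
Every branch closes, so no satisfying assignment exists.

UNSATISFIABLE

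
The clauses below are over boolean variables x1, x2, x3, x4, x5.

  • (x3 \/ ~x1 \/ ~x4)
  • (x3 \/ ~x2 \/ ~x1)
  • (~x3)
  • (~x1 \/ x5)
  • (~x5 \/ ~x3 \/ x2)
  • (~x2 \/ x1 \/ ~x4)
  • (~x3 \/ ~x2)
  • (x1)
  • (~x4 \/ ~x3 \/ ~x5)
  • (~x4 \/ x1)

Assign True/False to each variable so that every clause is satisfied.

x1=T, x2=F, x3=F, x4=F, x5=T

Check each clause:
  1. (~x1 \/ ~x4 \/ x3) — ~x4 is true.
  2. (~x1 \/ x3 \/ ~x2) — ~x2 is true.
  3. (~x3) — ~x3 is true.
  4. (x5 \/ ~x1) — x5 is true.
  5. (~x5 \/ x2 \/ ~x3) — ~x3 is true.
  6. (x1 \/ ~x2 \/ ~x4) — x1 is true.
  7. (~x2 \/ ~x3) — ~x3 is true.
  8. (x1) — x1 is true.
  9. (~x4 \/ ~x5 \/ ~x3) — ~x4 is true.
  10. (~x4 \/ x1) — x1 is true.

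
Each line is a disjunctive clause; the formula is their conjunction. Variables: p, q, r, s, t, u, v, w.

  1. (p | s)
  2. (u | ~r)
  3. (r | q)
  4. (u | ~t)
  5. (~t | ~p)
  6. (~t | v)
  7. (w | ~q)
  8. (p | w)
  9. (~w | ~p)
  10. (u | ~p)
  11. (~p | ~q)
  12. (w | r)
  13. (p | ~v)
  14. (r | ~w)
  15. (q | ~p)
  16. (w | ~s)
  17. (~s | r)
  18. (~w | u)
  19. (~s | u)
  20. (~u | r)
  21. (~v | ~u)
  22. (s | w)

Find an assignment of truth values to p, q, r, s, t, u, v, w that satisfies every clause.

p=F, q=F, r=T, s=T, t=F, u=T, v=F, w=T

Pure literal: t appears only negated; assign t = False.
Try p = False.
  then s is forced to True.
  then w is forced to True.
  then v is forced to False.
  then r is forced to True.
  then u is forced to True.
q is now unconstrained; take q = False.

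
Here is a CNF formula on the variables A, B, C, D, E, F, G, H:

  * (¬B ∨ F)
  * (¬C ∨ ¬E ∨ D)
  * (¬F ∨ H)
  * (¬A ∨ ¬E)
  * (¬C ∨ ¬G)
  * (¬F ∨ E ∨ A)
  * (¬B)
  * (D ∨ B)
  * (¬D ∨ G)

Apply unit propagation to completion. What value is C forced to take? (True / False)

False

(¬B) stands alone — B = False.
(B ∨ D): since B = False, the clause reduces to (D). D = True.
In (¬D ∨ G), ¬D is now false; G must hold, so G = True.
In (¬G ∨ ¬C), ¬G is now false; ¬C must hold, so C = False.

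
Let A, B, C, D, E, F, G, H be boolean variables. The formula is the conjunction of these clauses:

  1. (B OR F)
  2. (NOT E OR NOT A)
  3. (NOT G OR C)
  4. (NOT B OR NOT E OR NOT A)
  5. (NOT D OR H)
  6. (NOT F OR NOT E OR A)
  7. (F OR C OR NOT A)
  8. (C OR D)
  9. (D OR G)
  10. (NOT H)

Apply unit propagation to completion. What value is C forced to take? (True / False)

True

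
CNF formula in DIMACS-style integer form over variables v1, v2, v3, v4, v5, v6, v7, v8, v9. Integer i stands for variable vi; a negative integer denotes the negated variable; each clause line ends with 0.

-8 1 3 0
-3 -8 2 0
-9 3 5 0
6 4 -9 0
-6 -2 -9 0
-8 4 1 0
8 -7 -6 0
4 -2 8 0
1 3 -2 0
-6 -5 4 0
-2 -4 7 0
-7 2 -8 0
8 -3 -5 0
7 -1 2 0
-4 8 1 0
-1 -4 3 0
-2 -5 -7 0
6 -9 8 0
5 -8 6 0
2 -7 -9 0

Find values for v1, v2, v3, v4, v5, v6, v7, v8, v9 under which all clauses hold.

v9 occurs only negated in the remaining clauses — set v9 = False.
Set v1 = False and propagate.
For the remaining variables, v2 = False, v3 = False, v4 = False, v5 = True, v6 = False, v7 = True, v8 = False works.

v1=0, v2=0, v3=0, v4=0, v5=1, v6=0, v7=1, v8=0, v9=0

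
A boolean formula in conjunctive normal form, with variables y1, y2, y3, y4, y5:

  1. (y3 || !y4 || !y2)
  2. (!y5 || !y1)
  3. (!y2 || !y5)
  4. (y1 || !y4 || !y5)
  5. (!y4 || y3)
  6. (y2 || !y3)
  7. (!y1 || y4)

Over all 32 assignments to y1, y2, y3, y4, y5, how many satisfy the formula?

The models are:
  y1=F y2=F y3=F y4=F y5=F
  y1=F y2=F y3=F y4=F y5=T
  y1=F y2=T y3=F y4=F y5=F
  y1=F y2=T y3=T y4=F y5=F
  y1=F y2=T y3=T y4=T y5=F
  y1=T y2=T y3=T y4=T y5=F
Count: 6.

6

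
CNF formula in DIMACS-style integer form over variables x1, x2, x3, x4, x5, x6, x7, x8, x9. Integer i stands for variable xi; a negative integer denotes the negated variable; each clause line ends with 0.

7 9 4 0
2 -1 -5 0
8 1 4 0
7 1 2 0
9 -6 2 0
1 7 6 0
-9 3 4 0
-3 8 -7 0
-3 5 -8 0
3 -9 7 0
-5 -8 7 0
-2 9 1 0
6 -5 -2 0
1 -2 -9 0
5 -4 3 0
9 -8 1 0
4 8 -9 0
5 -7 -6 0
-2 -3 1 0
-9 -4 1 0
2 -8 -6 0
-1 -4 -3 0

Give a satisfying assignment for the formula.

x1 = T, x2 = T, x3 = F, x4 = F, x5 = T, x6 = T, x7 = T, x8 = F, x9 = F

Branch on x1: take x1 = True.
Branch on x2: take x2 = True.
Set x3 = False and propagate.
For the remaining variables, x4 = False, x5 = True, x6 = True, x7 = True, x8 = False, x9 = False works.
Every clause has at least one true literal under this assignment.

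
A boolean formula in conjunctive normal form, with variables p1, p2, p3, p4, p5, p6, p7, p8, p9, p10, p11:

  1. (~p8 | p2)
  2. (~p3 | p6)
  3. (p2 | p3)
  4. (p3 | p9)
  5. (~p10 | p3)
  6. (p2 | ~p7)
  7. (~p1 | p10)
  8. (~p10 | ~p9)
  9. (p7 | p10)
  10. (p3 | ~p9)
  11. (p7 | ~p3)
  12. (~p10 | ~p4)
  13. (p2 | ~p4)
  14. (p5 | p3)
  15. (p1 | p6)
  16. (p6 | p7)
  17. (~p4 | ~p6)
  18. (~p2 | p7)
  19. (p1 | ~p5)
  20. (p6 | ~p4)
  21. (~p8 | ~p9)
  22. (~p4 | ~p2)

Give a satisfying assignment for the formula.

p1 = False  p2 = True  p3 = True  p4 = False  p5 = False  p6 = True  p7 = True  p8 = True  p9 = False  p10 = True  p11 = True

Pure literal: p4 appears only negated; assign p4 = False.
Branch on p1: take p1 = False.
  then p6 is forced to True.
  then p5 is forced to False.
  then p3 is forced to True.
  then p7 is forced to True.
  then p2 is forced to True.
The remaining clauses are satisfied by p8 = True, p9 = False, p10 = True, p11 = True.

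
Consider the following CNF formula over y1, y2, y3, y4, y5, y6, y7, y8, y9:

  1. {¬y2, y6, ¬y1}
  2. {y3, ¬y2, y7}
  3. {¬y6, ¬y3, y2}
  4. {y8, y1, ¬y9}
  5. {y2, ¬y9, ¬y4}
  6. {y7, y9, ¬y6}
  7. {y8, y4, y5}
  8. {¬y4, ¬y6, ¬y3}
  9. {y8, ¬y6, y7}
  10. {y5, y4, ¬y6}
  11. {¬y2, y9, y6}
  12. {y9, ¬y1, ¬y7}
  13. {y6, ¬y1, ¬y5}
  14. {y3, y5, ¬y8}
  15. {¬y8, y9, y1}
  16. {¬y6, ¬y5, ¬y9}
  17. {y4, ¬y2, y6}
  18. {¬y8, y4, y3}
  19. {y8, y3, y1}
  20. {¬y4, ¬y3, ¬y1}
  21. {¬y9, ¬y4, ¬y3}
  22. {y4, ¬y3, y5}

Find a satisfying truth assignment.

y1=T, y2=T, y3=F, y4=T, y5=F, y6=T, y7=T, y8=F, y9=T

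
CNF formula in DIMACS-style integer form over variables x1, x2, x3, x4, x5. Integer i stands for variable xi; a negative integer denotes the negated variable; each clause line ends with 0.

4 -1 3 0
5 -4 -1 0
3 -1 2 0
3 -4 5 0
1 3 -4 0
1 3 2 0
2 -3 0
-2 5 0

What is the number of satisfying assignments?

6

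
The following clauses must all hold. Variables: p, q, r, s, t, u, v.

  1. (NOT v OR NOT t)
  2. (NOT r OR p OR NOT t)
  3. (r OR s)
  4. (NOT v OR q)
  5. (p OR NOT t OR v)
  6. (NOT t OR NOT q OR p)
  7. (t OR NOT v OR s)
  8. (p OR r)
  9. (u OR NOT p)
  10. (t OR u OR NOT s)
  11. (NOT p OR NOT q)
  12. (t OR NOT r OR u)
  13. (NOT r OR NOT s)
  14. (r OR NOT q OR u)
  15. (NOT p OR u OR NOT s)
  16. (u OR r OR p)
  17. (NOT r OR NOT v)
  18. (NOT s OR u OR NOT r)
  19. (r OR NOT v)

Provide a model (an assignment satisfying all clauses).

u occurs only positively in the remaining clauses — set u = True.
Try p = True.
  then q is forced to False.
  then v is forced to False.
Set r = True and propagate.
  then s is forced to False.
t is now unconstrained; take t = True.

p=True, q=False, r=True, s=False, t=True, u=True, v=False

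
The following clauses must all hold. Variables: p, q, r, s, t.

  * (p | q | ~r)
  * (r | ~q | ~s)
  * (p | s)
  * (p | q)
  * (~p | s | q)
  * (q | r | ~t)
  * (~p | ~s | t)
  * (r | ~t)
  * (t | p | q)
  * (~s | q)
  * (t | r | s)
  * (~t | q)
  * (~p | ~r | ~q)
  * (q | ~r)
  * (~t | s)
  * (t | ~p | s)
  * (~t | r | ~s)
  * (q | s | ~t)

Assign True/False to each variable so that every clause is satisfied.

p=False, q=True, r=True, s=True, t=True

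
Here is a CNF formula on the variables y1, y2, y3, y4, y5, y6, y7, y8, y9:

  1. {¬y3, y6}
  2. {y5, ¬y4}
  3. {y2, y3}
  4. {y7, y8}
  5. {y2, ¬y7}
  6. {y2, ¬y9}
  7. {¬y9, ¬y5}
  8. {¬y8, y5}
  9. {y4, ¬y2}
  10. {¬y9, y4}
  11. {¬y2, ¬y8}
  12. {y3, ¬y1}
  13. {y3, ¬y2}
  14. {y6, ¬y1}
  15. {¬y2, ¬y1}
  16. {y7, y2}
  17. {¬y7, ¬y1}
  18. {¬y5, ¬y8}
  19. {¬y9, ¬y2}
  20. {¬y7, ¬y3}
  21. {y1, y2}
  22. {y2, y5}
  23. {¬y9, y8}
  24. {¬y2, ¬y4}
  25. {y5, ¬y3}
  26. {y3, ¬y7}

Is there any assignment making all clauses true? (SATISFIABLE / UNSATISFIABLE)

y2 = True:
  propagation gives y4=True; an empty clause results — contradiction.
y2 = False:
  propagation gives y3=True, y6=True, y7=False; an empty clause results — contradiction.
Every branch closes, so no satisfying assignment exists.

UNSATISFIABLE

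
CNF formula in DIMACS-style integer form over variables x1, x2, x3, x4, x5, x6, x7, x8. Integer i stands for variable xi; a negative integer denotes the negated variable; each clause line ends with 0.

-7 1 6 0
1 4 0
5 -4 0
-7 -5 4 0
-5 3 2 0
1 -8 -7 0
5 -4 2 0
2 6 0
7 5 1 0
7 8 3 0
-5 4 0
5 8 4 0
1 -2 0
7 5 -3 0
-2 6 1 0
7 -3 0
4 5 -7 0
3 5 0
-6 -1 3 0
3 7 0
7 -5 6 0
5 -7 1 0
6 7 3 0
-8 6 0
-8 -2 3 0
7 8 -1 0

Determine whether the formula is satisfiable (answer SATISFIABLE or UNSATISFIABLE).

Try x1 = True.
For the remaining variables, x2 = True, x3 = True, x4 = True, x5 = True, x6 = True, x7 = True, x8 = True works.
So x1=T, x2=T, x3=T, x4=T, x5=T, x6=T, x7=T, x8=T is a satisfying assignment.

SATISFIABLE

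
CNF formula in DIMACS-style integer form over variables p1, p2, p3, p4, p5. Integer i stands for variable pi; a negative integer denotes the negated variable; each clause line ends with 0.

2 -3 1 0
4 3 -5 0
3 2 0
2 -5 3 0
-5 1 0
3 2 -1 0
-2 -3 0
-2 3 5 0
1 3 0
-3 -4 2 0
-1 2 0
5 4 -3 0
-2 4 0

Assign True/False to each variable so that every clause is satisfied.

p1 = T, p2 = T, p3 = F, p4 = T, p5 = T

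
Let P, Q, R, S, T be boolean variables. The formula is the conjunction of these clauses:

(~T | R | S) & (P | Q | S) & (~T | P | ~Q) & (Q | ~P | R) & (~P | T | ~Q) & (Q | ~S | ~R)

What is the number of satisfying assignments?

Split on Q, then P.
  Q=T, P=T: remaining (R,S,T) ∈ {(F,T,T); (T,F,T); (T,T,T)} — 3.
  Q=T, P=F: remaining (R,S,T) ∈ {(F,F,F); (F,T,F); (T,F,F); (T,T,F)} — 4.
  Q=F, P=T: remaining (R,S,T) ∈ {(T,F,F); (T,F,T)} — 2.
  Q=F, P=F: remaining (R,S,T) ∈ {(F,T,F); (F,T,T)} — 2.
Total: 3 + 4 + 2 + 2 = 11.

11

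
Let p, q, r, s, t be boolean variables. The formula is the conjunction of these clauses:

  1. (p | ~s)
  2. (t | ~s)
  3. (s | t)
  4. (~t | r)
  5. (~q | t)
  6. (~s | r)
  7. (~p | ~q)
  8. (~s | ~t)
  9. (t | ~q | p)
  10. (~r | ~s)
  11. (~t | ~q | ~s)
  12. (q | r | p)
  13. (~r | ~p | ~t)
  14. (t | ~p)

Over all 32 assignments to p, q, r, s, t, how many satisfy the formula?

Satisfying assignments:
  p=F q=F r=T s=F t=T
  p=F q=T r=T s=F t=T
That's 2 in total.

2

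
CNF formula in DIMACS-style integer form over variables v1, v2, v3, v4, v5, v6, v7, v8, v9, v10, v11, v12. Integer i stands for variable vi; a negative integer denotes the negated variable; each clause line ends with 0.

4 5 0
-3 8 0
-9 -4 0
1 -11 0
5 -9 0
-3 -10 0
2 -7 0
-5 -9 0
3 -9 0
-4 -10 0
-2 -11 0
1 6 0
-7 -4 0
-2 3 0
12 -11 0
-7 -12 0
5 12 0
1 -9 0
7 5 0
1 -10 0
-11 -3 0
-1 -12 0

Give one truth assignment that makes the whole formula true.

Pure literal: v6 appears only positively; assign v6 = True.
Pure literal: v8 appears only positively; assign v8 = True.
Branch on v1: take v1 = False.
  then v11 is forced to False.
  then v9 is forced to False.
  then v10 is forced to False.
Try v2 = True.
  then v3 is forced to True.
Try v4 = True.
  then v7 is forced to False.
  then v5 is forced to True.
v12 is now unconstrained; take v12 = True.
Every clause has at least one true literal under this assignment.

v1=F  v2=T  v3=T  v4=T  v5=T  v6=T  v7=F  v8=T  v9=F  v10=F  v11=F  v12=T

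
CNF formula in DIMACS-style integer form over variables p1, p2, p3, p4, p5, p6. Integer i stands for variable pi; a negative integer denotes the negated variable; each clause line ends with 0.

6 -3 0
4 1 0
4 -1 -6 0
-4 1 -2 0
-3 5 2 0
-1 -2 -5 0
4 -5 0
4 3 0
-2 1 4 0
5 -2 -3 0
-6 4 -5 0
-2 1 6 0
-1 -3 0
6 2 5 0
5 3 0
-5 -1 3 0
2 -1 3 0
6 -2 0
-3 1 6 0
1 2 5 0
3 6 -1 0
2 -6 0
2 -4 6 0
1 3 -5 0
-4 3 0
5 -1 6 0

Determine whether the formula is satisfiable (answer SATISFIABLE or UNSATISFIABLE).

UNSATISFIABLE

p1 = True:
  propagation gives p3=False, p4=True; an empty clause results — contradiction.
p1 = False:
  propagation gives p4=True, p2=False, p5=True, p6=False; an empty clause results — contradiction.
Every branch closes, so no satisfying assignment exists.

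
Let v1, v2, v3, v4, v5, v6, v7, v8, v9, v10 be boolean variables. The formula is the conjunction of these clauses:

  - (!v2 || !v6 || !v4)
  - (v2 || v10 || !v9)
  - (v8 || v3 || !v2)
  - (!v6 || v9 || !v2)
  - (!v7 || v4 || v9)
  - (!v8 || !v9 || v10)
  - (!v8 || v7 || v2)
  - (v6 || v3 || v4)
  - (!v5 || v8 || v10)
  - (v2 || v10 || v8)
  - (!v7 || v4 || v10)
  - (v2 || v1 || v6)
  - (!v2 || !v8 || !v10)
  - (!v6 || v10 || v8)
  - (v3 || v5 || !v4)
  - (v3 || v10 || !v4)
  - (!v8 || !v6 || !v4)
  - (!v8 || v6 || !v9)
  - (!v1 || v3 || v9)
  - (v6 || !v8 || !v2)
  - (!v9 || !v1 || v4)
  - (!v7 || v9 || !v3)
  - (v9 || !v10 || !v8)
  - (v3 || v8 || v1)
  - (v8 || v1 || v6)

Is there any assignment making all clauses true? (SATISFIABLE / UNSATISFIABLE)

Set v1 = True and propagate.
Branch on v2: take v2 = False.
The remaining clauses are satisfied by v3 = True, v4 = True, v5 = False, v6 = False, v7 = False, v8 = False, v9 = True, v10 = True.
So v1=True, v2=False, v3=True, v4=True, v5=False, v6=False, v7=False, v8=False, v9=True, v10=True is a satisfying assignment.

SATISFIABLE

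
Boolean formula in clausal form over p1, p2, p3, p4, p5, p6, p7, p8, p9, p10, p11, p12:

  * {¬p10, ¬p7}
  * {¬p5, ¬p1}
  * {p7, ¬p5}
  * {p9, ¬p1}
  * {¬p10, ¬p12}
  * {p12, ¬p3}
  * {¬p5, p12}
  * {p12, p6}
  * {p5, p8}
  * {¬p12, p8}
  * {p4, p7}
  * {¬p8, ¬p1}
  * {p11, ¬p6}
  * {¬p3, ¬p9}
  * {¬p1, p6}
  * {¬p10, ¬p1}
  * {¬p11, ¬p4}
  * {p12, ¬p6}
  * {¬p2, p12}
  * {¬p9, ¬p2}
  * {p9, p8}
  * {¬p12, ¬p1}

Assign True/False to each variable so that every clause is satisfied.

Pure literal: p1 appears only negated; assign p1 = False.
p10 occurs only negated in the remaining clauses — set p10 = False.
Try p2 = True.
  then p12 is forced to True.
  then p8 is forced to True.
  then p9 is forced to False.
Branch on p4: take p4 = False.
  then p7 is forced to True.
Set p6 = True and propagate.
  then p11 is forced to True.
p3, p5 are now unconstrained; take p3 = True, p5 = True.
Every clause has at least one true literal under this assignment.

p1 = F, p2 = T, p3 = T, p4 = F, p5 = T, p6 = T, p7 = T, p8 = T, p9 = F, p10 = F, p11 = T, p12 = T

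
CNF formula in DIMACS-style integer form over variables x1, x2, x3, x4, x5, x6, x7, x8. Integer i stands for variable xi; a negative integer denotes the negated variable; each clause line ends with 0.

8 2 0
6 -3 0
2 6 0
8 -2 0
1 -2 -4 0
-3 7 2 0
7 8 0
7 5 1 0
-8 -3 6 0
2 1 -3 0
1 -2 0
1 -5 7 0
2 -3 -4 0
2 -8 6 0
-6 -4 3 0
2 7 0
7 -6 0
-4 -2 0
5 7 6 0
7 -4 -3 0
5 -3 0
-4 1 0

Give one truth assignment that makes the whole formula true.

x1=False, x2=False, x3=False, x4=False, x5=True, x6=True, x7=True, x8=True

Check each clause:
  1. (x8 ∨ x2) — x8 is true.
  2. (¬x3 ∨ x6) — ¬x3 is true.
  3. (x6 ∨ x2) — x6 is true.
  4. (x8 ∨ ¬x2) — x8 is true.
  5. (¬x2 ∨ x1 ∨ ¬x4) — ¬x4 is true.
  6. (x2 ∨ x7 ∨ ¬x3) — ¬x3 is true.
  7. (x8 ∨ x7) — x8 is true.
  8. (x7 ∨ x1 ∨ x5) — x5 is true.
  9. (¬x3 ∨ ¬x8 ∨ x6) — ¬x3 is true.
  10. (¬x3 ∨ x2 ∨ x1) — ¬x3 is true.
  11. (¬x2 ∨ x1) — ¬x2 is true.
  12. (x1 ∨ ¬x5 ∨ x7) — x7 is true.
  13. (¬x3 ∨ ¬x4 ∨ x2) — ¬x4 is true.
  14. (x2 ∨ x6 ∨ ¬x8) — x6 is true.
  15. (x3 ∨ ¬x6 ∨ ¬x4) — ¬x4 is true.
  16. (x7 ∨ x2) — x7 is true.
  17. (x7 ∨ ¬x6) — x7 is true.
  18. (¬x4 ∨ ¬x2) — ¬x4 is true.
  19. (x7 ∨ x5 ∨ x6) — x5 is true.
  20. (¬x4 ∨ x7 ∨ ¬x3) — ¬x4 is true.
  21. (¬x3 ∨ x5) — ¬x3 is true.
  22. (¬x4 ∨ x1) — ¬x4 is true.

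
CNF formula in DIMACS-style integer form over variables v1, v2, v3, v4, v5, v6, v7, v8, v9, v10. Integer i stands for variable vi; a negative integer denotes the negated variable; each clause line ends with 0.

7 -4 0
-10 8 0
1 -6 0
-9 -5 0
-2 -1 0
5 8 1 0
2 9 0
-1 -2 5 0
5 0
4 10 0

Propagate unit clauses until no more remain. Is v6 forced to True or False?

False

Unit clause (v5) sets v5 = True.
(NOT v9 OR NOT v5) with v5 = True leaves only NOT v9, so v9 = False.
(v2 OR v9) with v9 = False leaves only v2, so v2 = True.
In (NOT v2 OR NOT v1), NOT v2 is now false; NOT v1 must hold, so v1 = False.
From (NOT v6 OR v1) and v1 = False: v6 = False.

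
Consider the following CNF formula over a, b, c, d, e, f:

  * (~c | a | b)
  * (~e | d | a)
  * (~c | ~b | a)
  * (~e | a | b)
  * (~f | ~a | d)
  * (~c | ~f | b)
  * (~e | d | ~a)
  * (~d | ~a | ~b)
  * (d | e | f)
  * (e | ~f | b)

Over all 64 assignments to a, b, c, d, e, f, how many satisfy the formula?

Split on a, then b.
  a=1, b=1: a clause becomes empty — 0.
  a=1, b=0: 5 of the 16 assignments to (c,d,e,f) work.
  a=0, b=1: 5 of the 16 assignments to (c,d,e,f) work.
  a=0, b=0: remaining (c,d,e,f) ∈ {(0,1,0,0)} — 1.
Total: 0 + 5 + 5 + 1 = 11.

11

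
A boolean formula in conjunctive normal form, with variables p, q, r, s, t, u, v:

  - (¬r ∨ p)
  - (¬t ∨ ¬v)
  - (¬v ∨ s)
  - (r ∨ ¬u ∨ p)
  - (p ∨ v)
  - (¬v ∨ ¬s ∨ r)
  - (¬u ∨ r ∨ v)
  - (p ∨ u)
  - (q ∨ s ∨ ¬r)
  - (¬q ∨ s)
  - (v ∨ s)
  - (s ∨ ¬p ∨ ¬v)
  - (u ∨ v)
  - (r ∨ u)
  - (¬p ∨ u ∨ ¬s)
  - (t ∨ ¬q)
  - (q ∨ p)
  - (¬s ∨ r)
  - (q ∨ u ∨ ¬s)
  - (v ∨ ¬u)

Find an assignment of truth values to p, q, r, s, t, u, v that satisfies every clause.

p=T  q=F  r=T  s=T  t=F  u=T  v=T

Set p = True and propagate.
Try q = False.
Branch on r: take r = True.
  then s is forced to True.
  then u is forced to True.
  then v is forced to True.
  then t is forced to False.
Every clause has at least one true literal under this assignment.
Check each clause:
  1. (p ∨ ¬r) — p is true.
  2. (¬t ∨ ¬v) — ¬t is true.
  3. (s ∨ ¬v) — s is true.
  4. (¬u ∨ p ∨ r) — p is true.
  5. (v ∨ p) — p is true.
  6. (¬s ∨ ¬v ∨ r) — r is true.
  7. (r ∨ ¬u ∨ v) — r is true.
  8. (u ∨ p) — p is true.
  9. (s ∨ ¬r ∨ q) — s is true.
  10. (s ∨ ¬q) — s is true.
  11. (v ∨ s) — s is true.
  12. (¬v ∨ ¬p ∨ s) — s is true.
  13. (u ∨ v) — u is true.
  14. (r ∨ u) — r is true.
  15. (¬s ∨ ¬p ∨ u) — u is true.
  16. (t ∨ ¬q) — ¬q is true.
  17. (q ∨ p) — p is true.
  18. (¬s ∨ r) — r is true.
  19. (q ∨ ¬s ∨ u) — u is true.
  20. (¬u ∨ v) — v is true.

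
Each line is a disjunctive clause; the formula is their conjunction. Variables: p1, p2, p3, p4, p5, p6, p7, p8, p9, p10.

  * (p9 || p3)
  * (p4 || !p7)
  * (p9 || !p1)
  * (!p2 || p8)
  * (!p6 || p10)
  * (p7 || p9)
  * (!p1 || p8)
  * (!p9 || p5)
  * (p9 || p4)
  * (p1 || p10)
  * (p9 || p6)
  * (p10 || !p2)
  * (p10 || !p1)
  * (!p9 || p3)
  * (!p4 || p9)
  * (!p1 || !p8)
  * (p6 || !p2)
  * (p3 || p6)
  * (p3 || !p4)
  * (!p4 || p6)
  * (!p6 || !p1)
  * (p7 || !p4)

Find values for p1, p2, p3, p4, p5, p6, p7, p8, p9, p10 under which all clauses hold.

p1=False, p2=True, p3=True, p4=True, p5=True, p6=True, p7=True, p8=True, p9=True, p10=True

p3 occurs only positively in the remaining clauses — set p3 = True.
p5 occurs only positively in the remaining clauses — set p5 = True.
Try p1 = False.
  then p10 is forced to True.
Set p2 = True and propagate.
  then p8 is forced to True.
  then p6 is forced to True.
The remaining clauses are satisfied by p4 = True, p7 = True, p9 = True.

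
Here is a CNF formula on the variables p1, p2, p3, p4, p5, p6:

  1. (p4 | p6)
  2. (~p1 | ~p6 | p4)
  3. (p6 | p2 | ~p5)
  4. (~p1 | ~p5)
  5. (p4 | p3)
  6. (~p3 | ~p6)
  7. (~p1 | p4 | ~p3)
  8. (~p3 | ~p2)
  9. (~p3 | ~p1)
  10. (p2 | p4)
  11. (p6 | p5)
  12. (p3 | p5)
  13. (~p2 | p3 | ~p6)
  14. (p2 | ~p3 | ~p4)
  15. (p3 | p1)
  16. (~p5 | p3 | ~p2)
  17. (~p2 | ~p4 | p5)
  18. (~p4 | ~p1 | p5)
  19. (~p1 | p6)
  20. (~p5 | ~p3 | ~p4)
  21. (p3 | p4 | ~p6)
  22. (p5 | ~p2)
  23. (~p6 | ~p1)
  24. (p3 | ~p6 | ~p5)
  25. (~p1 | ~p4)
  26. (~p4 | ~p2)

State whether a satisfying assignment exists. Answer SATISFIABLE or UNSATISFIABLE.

UNSATISFIABLE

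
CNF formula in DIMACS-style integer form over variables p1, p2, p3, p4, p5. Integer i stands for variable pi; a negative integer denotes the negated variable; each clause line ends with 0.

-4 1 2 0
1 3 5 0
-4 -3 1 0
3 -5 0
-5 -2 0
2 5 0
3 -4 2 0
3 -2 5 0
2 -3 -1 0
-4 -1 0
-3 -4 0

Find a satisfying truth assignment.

p1 = False, p2 = True, p3 = True, p4 = False, p5 = False

Pure literal: p4 appears only negated; assign p4 = False.
Try p1 = False.
Branch on p2: take p2 = True.
  then p5 is forced to False.
  then p3 is forced to True.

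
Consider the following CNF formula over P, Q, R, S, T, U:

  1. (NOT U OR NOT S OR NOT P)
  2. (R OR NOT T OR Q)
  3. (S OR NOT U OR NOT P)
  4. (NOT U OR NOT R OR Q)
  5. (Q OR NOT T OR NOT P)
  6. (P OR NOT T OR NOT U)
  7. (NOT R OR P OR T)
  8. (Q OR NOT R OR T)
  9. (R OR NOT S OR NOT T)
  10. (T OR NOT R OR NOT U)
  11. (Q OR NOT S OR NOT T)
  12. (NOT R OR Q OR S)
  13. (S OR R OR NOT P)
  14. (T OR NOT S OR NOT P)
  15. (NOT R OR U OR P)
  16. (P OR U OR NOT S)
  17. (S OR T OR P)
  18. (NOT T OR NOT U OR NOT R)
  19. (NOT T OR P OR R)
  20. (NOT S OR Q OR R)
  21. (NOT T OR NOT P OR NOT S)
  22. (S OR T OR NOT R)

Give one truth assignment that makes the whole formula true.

Pure literal: Q appears only positively; assign Q = True.
Branch on P: take P = True.
Try R = True.
Branch on S: take S = False.
  then U is forced to False.
  then T is forced to True.

P=T, Q=T, R=T, S=F, T=T, U=F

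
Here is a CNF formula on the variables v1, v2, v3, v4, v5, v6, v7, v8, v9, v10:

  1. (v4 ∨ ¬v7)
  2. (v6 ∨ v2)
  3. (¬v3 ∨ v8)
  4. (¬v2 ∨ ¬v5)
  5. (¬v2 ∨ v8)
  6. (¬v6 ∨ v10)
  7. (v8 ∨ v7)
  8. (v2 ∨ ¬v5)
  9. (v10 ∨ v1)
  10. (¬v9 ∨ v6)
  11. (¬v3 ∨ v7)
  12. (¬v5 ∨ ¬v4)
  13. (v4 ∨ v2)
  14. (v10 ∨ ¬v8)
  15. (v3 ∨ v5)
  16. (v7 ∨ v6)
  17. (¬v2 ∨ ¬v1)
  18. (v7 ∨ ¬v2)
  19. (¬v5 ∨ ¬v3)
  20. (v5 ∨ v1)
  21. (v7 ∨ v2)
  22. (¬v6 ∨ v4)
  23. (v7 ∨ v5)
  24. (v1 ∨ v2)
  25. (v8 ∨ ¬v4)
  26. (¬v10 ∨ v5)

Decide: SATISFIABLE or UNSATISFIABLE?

UNSATISFIABLE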